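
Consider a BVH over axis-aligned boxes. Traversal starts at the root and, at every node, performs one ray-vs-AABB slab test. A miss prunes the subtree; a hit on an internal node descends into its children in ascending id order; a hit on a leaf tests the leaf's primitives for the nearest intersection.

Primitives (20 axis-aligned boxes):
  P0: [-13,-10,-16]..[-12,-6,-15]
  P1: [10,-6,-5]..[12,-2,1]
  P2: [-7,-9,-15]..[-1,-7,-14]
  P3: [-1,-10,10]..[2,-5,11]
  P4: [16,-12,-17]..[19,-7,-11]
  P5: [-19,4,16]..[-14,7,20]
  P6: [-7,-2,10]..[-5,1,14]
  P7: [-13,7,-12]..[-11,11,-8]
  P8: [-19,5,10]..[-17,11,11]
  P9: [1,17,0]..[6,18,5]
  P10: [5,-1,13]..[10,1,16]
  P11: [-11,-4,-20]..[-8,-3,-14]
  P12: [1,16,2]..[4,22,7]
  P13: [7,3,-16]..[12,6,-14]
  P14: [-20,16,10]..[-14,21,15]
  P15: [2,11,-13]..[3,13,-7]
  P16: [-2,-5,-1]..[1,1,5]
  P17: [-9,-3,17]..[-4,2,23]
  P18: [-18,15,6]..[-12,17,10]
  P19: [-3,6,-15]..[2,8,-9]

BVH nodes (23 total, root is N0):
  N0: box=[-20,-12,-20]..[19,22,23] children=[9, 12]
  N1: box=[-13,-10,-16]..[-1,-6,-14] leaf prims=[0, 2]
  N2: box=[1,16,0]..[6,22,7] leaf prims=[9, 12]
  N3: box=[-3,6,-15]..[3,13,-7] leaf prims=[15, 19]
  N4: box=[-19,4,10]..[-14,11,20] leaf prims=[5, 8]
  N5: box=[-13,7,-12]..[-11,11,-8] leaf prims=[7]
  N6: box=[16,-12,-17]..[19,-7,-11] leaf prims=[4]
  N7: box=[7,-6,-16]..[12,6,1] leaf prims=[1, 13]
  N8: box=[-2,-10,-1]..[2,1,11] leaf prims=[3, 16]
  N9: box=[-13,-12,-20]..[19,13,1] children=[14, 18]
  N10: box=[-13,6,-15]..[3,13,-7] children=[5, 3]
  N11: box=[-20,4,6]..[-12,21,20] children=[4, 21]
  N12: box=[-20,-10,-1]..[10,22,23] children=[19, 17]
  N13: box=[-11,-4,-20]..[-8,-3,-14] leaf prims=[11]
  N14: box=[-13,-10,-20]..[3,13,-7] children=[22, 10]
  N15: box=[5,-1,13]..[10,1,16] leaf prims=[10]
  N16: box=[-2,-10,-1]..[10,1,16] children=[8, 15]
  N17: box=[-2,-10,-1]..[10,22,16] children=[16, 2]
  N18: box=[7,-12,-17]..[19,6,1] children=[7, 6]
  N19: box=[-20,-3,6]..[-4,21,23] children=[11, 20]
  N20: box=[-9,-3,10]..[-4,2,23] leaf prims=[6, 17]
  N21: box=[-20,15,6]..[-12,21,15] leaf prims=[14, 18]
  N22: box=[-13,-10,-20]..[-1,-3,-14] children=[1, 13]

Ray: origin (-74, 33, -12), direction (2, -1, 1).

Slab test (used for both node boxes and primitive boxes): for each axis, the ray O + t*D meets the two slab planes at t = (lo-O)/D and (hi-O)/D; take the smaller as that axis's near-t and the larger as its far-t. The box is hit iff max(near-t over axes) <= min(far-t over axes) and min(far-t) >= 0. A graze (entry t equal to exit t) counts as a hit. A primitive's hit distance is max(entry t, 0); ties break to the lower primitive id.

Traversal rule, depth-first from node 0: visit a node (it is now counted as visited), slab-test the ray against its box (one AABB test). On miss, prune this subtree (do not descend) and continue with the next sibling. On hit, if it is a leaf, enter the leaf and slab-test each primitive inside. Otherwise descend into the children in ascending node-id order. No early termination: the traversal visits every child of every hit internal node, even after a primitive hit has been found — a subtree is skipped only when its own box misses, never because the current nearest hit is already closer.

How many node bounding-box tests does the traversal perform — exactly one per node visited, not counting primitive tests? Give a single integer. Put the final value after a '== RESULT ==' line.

Walk:
N0 x:[27,93/2] y:[11,45] z:[-8,35] -> hit [27,35], descend [9, 12]
  N9 x:[61/2,93/2] y:[20,45] z:[-8,13] -> miss, prune
  N12 x:[27,42] y:[11,43] z:[11,35] -> hit [27,35], descend [17, 19]
    N17 x:[36,42] y:[11,43] z:[11,28] -> miss, prune
    N19 x:[27,35] y:[12,36] z:[18,35] -> hit [27,35], descend [11, 20]
      N11 x:[27,31] y:[12,29] z:[18,32] -> hit [27,29], descend [4, 21]
        N4 x:[55/2,30] y:[22,29] z:[22,32] -> hit [55/2,29] leaf, test {P5@t=28, P8(miss)}
        N21 x:[27,31] y:[12,18] z:[18,27] -> miss, prune
      N20 x:[65/2,35] y:[31,36] z:[22,35] -> hit [65/2,35] leaf, test {P6(miss), P17@t=65/2}

Summary -> nodes [0, 9, 12, 17, 19, 11, 4, 21, 20]; box-tests=9; leaf-entries=2; first=P5

== RESULT ==
9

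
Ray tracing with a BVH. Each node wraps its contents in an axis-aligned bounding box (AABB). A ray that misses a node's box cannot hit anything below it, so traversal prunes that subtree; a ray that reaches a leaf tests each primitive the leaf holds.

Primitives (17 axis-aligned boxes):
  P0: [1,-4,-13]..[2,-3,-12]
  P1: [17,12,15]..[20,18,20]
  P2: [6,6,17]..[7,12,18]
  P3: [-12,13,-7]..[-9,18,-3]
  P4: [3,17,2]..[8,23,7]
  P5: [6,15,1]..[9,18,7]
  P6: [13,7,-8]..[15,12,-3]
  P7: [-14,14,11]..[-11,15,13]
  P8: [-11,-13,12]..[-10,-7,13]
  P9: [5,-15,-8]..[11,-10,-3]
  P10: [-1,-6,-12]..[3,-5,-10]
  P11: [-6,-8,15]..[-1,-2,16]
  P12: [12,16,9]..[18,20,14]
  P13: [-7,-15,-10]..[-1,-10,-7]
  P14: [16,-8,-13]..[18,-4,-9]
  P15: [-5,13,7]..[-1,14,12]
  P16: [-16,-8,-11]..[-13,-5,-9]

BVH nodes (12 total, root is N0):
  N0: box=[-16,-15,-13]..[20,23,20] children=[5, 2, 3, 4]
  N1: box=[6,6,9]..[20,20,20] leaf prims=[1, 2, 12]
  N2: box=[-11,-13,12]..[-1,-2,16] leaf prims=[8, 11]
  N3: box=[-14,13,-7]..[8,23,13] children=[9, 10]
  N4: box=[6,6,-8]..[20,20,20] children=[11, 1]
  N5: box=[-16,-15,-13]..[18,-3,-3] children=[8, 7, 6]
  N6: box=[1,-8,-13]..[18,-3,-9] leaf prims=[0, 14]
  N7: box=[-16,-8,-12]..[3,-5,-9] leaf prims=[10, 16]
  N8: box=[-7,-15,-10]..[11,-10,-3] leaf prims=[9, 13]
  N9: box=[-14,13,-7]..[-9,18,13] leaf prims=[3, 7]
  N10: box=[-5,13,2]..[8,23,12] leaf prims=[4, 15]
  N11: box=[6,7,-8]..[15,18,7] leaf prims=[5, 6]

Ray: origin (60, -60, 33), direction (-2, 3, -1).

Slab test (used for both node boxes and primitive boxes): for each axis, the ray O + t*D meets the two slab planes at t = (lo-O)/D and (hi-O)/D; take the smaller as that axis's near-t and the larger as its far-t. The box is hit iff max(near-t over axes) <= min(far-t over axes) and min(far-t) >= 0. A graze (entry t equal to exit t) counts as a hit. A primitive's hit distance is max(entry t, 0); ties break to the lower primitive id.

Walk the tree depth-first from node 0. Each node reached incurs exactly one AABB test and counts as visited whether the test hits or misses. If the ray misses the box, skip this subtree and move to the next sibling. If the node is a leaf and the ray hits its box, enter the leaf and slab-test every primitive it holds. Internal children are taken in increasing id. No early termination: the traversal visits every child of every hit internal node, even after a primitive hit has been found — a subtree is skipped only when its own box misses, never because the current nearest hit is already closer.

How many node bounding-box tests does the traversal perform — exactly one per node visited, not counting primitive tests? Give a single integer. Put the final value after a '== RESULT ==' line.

Traverse from the root:
N0 x:[20,38] y:[15,83/3] z:[13,46] -> hit [20,83/3], descend [2, 3, 4, 5]
  N2 x:[61/2,71/2] y:[47/3,58/3] z:[17,21] -> miss, prune
  N3 x:[26,37] y:[73/3,83/3] z:[20,40] -> hit [26,83/3], descend [9, 10]
    N9 x:[69/2,37] y:[73/3,26] z:[20,40] -> miss, prune
    N10 x:[26,65/2] y:[73/3,83/3] z:[21,31] -> hit [26,83/3] leaf, test {P4@t=26, P15(miss)}
  N4 x:[20,27] y:[22,80/3] z:[13,41] -> hit [22,80/3], descend [1, 11]
    N1 x:[20,27] y:[22,80/3] z:[13,24] -> hit [22,24] leaf, test {P1(miss), P2(miss), P12(miss)}
    N11 x:[45/2,27] y:[67/3,26] z:[26,41] -> hit [26,26] leaf, test {P5@t=26, P6(miss)}
  N5 x:[21,38] y:[15,19] z:[36,46] -> miss, prune

Visited [0, 2, 3, 9, 10, 4, 1, 11, 5]. Tests: 9 box, 3 leaf. Nearest: P4.

== RESULT ==
9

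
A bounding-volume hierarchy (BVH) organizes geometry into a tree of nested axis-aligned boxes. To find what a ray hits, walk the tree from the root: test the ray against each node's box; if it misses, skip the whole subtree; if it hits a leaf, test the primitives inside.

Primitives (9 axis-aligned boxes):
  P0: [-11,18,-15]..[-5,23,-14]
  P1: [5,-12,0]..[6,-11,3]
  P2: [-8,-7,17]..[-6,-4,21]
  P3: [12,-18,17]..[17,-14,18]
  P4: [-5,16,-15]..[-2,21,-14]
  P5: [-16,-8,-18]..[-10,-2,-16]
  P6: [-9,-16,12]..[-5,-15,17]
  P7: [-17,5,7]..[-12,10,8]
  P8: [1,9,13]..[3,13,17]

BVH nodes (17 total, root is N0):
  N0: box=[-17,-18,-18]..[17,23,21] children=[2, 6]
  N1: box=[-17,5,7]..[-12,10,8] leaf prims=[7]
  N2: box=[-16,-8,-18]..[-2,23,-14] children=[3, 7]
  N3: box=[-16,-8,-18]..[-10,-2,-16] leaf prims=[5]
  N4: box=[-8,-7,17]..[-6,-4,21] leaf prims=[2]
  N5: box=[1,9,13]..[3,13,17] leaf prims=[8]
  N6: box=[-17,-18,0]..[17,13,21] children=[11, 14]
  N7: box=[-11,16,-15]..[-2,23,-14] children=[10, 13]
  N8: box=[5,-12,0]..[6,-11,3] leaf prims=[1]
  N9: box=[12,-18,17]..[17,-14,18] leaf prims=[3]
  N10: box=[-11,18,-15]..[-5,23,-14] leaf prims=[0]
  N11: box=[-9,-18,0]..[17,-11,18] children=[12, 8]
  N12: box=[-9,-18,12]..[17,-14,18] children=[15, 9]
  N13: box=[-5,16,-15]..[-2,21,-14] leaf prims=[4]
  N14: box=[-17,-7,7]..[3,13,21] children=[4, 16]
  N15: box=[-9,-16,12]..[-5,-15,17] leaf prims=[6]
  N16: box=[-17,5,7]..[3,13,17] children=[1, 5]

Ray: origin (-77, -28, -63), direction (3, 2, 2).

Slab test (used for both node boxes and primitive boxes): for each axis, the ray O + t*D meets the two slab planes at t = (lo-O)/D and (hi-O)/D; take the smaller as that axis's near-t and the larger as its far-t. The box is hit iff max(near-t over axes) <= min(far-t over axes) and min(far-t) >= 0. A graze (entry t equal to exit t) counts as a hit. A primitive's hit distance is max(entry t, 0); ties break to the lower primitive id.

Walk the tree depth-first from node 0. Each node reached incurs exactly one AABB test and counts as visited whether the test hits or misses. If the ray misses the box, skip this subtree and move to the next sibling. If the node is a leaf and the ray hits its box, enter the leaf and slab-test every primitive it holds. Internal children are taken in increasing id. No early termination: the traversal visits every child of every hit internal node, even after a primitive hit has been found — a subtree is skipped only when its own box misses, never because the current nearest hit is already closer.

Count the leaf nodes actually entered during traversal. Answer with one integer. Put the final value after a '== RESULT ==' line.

Traverse from the root:
N0 x:[20,94/3] y:[5,51/2] z:[45/2,42] -> hit [45/2,51/2], descend [2, 6]
  N2 x:[61/3,25] y:[10,51/2] z:[45/2,49/2] -> hit [45/2,49/2], descend [3, 7]
    N3 x:[61/3,67/3] y:[10,13] z:[45/2,47/2] -> miss, prune
    N7 x:[22,25] y:[22,51/2] z:[24,49/2] -> hit [24,49/2], descend [10, 13]
      N10 x:[22,24] y:[23,51/2] z:[24,49/2] -> hit [24,24] leaf, test {P0@t=24}
      N13 x:[24,25] y:[22,49/2] z:[24,49/2] -> hit [24,49/2] leaf, test {P4@t=24}
  N6 x:[20,94/3] y:[5,41/2] z:[63/2,42] -> miss, prune

7 AABB tests over nodes [0, 2, 3, 7, 10, 13, 6]; 2 leaves entered; closest P0.

== RESULT ==
2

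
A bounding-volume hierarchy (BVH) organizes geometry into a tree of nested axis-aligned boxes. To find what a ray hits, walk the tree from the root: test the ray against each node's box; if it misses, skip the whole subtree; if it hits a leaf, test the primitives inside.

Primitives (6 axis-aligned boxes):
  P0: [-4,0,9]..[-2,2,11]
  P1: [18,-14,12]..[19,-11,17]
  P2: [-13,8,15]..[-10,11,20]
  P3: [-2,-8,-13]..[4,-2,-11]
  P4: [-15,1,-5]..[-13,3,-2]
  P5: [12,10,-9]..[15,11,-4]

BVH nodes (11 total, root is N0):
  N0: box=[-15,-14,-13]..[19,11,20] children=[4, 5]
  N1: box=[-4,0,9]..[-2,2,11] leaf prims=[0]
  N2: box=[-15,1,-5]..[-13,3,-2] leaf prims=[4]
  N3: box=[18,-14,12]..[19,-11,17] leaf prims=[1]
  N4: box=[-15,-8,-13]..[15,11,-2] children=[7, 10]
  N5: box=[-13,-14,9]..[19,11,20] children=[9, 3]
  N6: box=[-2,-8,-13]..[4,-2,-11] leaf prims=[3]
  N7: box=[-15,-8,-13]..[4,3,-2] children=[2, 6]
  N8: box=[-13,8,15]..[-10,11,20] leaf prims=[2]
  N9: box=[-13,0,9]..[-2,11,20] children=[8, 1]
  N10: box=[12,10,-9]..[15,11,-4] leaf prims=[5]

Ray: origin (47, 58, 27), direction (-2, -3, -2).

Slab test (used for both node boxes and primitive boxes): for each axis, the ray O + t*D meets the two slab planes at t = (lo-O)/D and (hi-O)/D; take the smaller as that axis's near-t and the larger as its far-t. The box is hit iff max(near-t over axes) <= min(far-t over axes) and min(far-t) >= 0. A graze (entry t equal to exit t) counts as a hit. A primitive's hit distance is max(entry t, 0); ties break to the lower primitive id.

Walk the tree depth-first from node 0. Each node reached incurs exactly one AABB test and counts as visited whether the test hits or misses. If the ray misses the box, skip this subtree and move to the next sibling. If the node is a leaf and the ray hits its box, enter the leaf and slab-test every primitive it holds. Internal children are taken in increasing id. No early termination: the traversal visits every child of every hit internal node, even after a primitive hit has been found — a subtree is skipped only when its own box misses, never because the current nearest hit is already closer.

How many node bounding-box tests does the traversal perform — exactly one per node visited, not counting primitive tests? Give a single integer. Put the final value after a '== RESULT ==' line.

Walk:
N0 x:[14,31] y:[47/3,24] z:[7/2,20] -> hit [47/3,20], descend [4, 5]
  N4 x:[16,31] y:[47/3,22] z:[29/2,20] -> hit [16,20], descend [7, 10]
    N7 x:[43/2,31] y:[55/3,22] z:[29/2,20] -> miss, prune
    N10 x:[16,35/2] y:[47/3,16] z:[31/2,18] -> hit [16,16] leaf, test {P5@t=16}
  N5 x:[14,30] y:[47/3,24] z:[7/2,9] -> miss, prune

Visited [0, 4, 7, 10, 5]. Tests: 5 box, 1 leaf. Nearest: P5.

== RESULT ==
5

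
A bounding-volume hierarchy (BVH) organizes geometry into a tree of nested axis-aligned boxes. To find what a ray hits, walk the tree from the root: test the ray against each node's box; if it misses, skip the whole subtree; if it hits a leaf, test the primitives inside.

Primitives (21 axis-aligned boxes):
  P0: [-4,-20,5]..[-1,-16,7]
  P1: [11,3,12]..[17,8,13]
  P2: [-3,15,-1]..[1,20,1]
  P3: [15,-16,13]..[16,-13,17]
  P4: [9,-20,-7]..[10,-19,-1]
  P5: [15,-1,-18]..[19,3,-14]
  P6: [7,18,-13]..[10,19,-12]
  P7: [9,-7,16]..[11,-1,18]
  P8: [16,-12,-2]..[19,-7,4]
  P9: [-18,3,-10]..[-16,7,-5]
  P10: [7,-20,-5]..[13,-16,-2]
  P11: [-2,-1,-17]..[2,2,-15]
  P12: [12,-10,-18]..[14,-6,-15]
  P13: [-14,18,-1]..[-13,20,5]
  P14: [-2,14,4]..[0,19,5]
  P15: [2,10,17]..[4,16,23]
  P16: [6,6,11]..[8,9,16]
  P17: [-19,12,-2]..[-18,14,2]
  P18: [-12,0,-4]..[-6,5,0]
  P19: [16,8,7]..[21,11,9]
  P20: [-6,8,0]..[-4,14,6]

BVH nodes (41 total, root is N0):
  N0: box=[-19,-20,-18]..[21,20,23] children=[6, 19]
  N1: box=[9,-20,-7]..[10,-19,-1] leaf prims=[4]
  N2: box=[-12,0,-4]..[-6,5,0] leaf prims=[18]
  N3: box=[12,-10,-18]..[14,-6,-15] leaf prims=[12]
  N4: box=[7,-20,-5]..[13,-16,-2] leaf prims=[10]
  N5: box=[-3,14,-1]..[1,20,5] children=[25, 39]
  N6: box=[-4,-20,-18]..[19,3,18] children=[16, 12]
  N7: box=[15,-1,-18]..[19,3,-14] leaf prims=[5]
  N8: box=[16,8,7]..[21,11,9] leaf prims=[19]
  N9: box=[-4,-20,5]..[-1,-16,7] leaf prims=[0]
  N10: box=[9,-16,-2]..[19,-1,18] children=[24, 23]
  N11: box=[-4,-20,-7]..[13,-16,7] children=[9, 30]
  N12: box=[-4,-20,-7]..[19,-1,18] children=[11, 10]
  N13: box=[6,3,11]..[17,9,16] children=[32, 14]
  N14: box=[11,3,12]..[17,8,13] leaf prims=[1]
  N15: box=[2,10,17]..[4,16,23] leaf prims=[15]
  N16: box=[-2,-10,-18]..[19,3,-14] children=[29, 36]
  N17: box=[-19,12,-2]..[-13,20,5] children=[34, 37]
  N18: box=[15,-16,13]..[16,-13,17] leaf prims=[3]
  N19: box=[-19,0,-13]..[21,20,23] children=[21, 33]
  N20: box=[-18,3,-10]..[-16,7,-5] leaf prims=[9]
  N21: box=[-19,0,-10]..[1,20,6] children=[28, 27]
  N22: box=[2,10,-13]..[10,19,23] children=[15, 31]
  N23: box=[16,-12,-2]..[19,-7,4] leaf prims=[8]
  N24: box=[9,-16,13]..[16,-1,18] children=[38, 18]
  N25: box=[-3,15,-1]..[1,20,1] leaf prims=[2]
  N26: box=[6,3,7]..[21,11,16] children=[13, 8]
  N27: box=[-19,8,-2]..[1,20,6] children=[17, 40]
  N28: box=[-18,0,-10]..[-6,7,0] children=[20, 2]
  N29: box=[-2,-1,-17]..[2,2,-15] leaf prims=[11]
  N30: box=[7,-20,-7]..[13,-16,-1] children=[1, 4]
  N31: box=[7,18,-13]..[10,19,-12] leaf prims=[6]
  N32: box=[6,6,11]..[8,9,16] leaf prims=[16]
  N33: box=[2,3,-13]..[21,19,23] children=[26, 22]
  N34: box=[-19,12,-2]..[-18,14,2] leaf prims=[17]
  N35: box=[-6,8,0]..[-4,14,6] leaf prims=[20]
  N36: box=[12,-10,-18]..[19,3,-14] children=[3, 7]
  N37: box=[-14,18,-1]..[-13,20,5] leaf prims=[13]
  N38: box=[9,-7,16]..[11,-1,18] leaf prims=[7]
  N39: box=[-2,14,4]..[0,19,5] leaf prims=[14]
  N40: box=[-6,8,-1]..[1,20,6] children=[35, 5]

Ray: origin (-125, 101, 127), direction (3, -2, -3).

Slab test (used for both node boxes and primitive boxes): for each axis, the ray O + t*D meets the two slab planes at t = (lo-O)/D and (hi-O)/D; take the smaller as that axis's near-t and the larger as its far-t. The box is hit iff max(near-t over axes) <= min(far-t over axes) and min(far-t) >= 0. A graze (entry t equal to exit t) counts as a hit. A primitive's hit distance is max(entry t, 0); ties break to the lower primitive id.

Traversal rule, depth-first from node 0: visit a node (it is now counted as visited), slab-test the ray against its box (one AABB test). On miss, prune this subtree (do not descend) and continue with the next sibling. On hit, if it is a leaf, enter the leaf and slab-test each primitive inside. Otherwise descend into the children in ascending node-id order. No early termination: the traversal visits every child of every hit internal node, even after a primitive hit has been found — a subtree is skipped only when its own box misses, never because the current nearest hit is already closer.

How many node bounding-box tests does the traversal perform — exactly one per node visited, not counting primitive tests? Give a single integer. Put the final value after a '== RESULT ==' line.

Trace the traversal:
N0 x:[106/3,146/3] y:[81/2,121/2] z:[104/3,145/3] -> hit [81/2,145/3], descend [6, 19]
  N6 x:[121/3,48] y:[49,121/2] z:[109/3,145/3] -> miss, prune
  N19 x:[106/3,146/3] y:[81/2,101/2] z:[104/3,140/3] -> hit [81/2,140/3], descend [21, 33]
    N21 x:[106/3,42] y:[81/2,101/2] z:[121/3,137/3] -> hit [81/2,42], descend [27, 28]
      N27 x:[106/3,42] y:[81/2,93/2] z:[121/3,43] -> hit [81/2,42], descend [17, 40]
        N17 x:[106/3,112/3] y:[81/2,89/2] z:[122/3,43] -> miss, prune
        N40 x:[119/3,42] y:[81/2,93/2] z:[121/3,128/3] -> hit [81/2,42], descend [5, 35]
          N5 x:[122/3,42] y:[81/2,87/2] z:[122/3,128/3] -> hit [122/3,42], descend [25, 39]
            N25 x:[122/3,42] y:[81/2,43] z:[42,128/3] -> hit [42,42] leaf, test {P2@t=42}
            N39 x:[41,125/3] y:[41,87/2] z:[122/3,41] -> hit [41,41] leaf, test {P14@t=41}
          N35 x:[119/3,121/3] y:[87/2,93/2] z:[121/3,127/3] -> miss, prune
      N28 x:[107/3,119/3] y:[47,101/2] z:[127/3,137/3] -> miss, prune
    N33 x:[127/3,146/3] y:[41,49] z:[104/3,140/3] -> hit [127/3,140/3], descend [22, 26]
      N22 x:[127/3,45] y:[41,91/2] z:[104/3,140/3] -> hit [127/3,45], descend [15, 31]
        N15 x:[127/3,43] y:[85/2,91/2] z:[104/3,110/3] -> miss, prune
        N31 x:[44,45] y:[41,83/2] z:[139/3,140/3] -> miss, prune
      N26 x:[131/3,146/3] y:[45,49] z:[37,40] -> miss, prune

17 AABB tests over nodes [0, 6, 19, 21, 27, 17, 40, 5, 25, 39, 35, 28, 33, 22, 15, 31, 26]; 2 leaves entered; closest P14.

== RESULT ==
17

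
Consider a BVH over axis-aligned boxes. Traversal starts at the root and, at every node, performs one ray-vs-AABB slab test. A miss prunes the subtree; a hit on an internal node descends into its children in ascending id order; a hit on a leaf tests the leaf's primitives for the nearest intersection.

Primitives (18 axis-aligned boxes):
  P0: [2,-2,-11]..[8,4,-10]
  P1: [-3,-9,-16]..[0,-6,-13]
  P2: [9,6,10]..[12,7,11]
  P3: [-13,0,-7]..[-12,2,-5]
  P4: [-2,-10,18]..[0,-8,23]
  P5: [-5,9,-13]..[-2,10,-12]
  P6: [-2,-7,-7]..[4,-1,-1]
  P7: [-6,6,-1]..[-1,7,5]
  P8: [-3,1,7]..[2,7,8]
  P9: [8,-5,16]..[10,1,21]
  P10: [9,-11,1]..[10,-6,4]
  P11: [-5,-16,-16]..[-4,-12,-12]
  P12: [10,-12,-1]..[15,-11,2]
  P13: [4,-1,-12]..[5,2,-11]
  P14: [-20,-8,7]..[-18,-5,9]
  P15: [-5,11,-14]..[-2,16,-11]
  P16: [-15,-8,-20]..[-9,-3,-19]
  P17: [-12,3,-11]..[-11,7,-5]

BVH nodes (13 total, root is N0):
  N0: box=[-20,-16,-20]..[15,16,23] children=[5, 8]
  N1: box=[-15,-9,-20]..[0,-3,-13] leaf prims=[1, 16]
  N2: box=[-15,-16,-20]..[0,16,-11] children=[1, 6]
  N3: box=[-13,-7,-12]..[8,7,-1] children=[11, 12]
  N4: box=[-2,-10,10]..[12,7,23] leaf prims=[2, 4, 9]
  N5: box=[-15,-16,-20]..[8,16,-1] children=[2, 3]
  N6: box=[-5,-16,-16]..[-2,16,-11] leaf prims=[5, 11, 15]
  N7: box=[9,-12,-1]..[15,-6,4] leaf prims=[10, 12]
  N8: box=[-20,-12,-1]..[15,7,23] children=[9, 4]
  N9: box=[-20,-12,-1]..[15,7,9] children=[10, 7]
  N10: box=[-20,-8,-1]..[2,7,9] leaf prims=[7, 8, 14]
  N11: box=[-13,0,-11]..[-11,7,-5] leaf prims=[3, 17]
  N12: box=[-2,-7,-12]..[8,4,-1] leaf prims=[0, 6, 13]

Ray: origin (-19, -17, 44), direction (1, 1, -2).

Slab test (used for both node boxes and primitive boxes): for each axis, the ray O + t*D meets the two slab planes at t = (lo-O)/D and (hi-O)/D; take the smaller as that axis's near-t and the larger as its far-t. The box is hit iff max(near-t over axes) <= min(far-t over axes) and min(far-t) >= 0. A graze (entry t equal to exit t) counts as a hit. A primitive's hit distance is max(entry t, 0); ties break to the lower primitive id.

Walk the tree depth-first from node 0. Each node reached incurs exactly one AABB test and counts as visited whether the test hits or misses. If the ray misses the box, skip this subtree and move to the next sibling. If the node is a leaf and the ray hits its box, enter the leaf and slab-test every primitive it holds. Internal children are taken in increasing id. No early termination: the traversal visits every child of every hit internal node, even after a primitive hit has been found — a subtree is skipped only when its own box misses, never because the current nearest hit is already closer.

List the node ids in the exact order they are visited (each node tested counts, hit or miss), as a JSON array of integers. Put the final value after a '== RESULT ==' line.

Walk:
N0 x:[-1,34] y:[1,33] z:[21/2,32] -> hit [21/2,32], descend [5, 8]
  N5 x:[4,27] y:[1,33] z:[45/2,32] -> hit [45/2,27], descend [2, 3]
    N2 x:[4,19] y:[1,33] z:[55/2,32] -> miss, prune
    N3 x:[6,27] y:[10,24] z:[45/2,28] -> hit [45/2,24], descend [11, 12]
      N11 x:[6,8] y:[17,24] z:[49/2,55/2] -> miss, prune
      N12 x:[17,27] y:[10,21] z:[45/2,28] -> miss, prune
  N8 x:[-1,34] y:[5,24] z:[21/2,45/2] -> hit [21/2,45/2], descend [4, 9]
    N4 x:[17,31] y:[7,24] z:[21/2,17] -> hit [17,17] leaf, test {P2(miss), P4(miss), P9(miss)}
    N9 x:[-1,34] y:[5,24] z:[35/2,45/2] -> hit [35/2,45/2], descend [7, 10]
      N7 x:[28,34] y:[5,11] z:[20,45/2] -> miss, prune
      N10 x:[-1,21] y:[9,24] z:[35/2,45/2] -> hit [35/2,21] leaf, test {P7(miss), P8@t=18, P14(miss)}

order=[0, 5, 2, 3, 11, 12, 8, 4, 9, 7, 10]  |boxes|=11  |leaves|=2  hit=P8

== RESULT ==
[0, 5, 2, 3, 11, 12, 8, 4, 9, 7, 10]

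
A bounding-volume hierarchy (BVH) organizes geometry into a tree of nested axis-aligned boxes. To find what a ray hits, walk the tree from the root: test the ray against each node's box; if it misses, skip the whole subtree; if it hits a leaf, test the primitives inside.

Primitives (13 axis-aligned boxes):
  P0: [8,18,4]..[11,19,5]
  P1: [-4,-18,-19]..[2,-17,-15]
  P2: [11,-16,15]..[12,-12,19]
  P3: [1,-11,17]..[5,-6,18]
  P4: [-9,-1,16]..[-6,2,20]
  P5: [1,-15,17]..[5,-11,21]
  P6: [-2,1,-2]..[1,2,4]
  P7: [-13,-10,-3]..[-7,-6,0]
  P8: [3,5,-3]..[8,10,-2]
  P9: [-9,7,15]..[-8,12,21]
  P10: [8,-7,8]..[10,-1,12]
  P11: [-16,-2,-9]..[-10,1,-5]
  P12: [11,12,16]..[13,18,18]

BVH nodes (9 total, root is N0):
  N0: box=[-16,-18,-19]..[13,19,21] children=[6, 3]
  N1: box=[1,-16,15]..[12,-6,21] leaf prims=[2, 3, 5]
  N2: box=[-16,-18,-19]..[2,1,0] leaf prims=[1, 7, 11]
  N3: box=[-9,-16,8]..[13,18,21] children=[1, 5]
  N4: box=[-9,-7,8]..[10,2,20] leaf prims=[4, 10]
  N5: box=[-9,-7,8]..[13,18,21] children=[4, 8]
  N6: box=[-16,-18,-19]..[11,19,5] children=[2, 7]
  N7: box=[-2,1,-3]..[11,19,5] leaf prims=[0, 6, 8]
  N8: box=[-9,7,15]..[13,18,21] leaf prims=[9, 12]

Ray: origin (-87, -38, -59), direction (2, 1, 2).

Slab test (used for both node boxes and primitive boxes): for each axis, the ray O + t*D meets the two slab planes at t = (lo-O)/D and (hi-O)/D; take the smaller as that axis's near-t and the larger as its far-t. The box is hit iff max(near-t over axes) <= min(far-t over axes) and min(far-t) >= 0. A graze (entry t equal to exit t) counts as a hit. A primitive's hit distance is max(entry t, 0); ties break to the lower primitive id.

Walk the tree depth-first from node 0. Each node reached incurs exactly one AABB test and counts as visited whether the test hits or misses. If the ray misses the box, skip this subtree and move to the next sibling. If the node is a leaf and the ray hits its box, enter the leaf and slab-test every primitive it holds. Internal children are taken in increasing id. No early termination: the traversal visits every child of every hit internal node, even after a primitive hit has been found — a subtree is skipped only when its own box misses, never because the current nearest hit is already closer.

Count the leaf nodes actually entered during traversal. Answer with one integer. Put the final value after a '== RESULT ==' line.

Traverse from the root:
N0 x:[71/2,50] y:[20,57] z:[20,40] -> hit [71/2,40], descend [3, 6]
  N3 x:[39,50] y:[22,56] z:[67/2,40] -> hit [39,40], descend [1, 5]
    N1 x:[44,99/2] y:[22,32] z:[37,40] -> miss, prune
    N5 x:[39,50] y:[31,56] z:[67/2,40] -> hit [39,40], descend [4, 8]
      N4 x:[39,97/2] y:[31,40] z:[67/2,79/2] -> hit [39,79/2] leaf, test {P4@t=39, P10(miss)}
      N8 x:[39,50] y:[45,56] z:[37,40] -> miss, prune
  N6 x:[71/2,49] y:[20,57] z:[20,32] -> miss, prune

Visited [0, 3, 1, 5, 4, 8, 6]. Tests: 7 box, 1 leaf. Nearest: P4.

== RESULT ==
1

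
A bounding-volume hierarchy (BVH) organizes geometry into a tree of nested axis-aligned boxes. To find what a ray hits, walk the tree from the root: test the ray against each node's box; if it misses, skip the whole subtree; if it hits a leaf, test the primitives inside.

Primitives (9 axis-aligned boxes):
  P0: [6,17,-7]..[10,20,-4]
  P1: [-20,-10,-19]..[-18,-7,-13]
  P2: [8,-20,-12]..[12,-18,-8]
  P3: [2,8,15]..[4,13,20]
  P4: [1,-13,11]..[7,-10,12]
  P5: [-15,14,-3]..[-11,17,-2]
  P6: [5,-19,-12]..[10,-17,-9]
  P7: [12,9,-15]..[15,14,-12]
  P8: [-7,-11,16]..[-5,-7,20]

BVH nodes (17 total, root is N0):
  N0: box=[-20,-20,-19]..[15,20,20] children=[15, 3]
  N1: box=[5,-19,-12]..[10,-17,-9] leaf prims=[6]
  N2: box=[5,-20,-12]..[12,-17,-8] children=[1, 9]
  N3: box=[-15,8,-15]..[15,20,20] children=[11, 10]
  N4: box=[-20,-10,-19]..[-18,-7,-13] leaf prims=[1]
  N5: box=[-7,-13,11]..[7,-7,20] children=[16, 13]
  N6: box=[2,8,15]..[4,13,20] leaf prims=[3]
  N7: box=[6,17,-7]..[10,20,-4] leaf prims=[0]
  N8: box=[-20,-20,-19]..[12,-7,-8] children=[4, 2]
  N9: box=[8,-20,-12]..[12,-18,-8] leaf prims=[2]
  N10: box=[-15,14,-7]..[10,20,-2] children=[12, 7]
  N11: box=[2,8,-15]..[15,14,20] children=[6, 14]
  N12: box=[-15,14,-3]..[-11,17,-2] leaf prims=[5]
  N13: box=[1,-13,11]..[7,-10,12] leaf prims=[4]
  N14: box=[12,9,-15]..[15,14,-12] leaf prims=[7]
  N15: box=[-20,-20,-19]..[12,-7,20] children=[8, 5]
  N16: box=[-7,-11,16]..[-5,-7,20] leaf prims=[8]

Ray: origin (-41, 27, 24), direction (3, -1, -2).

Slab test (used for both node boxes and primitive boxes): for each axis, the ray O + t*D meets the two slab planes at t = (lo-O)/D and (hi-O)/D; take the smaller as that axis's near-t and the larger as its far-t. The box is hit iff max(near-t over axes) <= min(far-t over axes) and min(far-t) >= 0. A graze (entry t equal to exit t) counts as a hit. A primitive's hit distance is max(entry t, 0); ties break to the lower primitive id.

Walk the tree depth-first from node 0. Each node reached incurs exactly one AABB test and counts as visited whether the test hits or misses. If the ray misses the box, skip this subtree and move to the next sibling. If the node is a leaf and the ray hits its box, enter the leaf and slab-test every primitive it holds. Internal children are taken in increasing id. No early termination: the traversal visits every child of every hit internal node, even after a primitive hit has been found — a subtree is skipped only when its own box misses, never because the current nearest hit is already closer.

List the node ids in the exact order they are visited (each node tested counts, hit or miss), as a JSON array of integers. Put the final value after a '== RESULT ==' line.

Walk:
N0 x:[7,56/3] y:[7,47] z:[2,43/2] -> hit [7,56/3], descend [3, 15]
  N3 x:[26/3,56/3] y:[7,19] z:[2,39/2] -> hit [26/3,56/3], descend [10, 11]
    N10 x:[26/3,17] y:[7,13] z:[13,31/2] -> hit [13,13], descend [7, 12]
      N7 x:[47/3,17] y:[7,10] z:[14,31/2] -> miss, prune
      N12 x:[26/3,10] y:[10,13] z:[13,27/2] -> miss, prune
    N11 x:[43/3,56/3] y:[13,19] z:[2,39/2] -> hit [43/3,56/3], descend [6, 14]
      N6 x:[43/3,15] y:[14,19] z:[2,9/2] -> miss, prune
      N14 x:[53/3,56/3] y:[13,18] z:[18,39/2] -> hit [18,18] leaf, test {P7@t=18}
  N15 x:[7,53/3] y:[34,47] z:[2,43/2] -> miss, prune

9 AABB tests over nodes [0, 3, 10, 7, 12, 11, 6, 14, 15]; 1 leaf entered; closest P7.

== RESULT ==
[0, 3, 10, 7, 12, 11, 6, 14, 15]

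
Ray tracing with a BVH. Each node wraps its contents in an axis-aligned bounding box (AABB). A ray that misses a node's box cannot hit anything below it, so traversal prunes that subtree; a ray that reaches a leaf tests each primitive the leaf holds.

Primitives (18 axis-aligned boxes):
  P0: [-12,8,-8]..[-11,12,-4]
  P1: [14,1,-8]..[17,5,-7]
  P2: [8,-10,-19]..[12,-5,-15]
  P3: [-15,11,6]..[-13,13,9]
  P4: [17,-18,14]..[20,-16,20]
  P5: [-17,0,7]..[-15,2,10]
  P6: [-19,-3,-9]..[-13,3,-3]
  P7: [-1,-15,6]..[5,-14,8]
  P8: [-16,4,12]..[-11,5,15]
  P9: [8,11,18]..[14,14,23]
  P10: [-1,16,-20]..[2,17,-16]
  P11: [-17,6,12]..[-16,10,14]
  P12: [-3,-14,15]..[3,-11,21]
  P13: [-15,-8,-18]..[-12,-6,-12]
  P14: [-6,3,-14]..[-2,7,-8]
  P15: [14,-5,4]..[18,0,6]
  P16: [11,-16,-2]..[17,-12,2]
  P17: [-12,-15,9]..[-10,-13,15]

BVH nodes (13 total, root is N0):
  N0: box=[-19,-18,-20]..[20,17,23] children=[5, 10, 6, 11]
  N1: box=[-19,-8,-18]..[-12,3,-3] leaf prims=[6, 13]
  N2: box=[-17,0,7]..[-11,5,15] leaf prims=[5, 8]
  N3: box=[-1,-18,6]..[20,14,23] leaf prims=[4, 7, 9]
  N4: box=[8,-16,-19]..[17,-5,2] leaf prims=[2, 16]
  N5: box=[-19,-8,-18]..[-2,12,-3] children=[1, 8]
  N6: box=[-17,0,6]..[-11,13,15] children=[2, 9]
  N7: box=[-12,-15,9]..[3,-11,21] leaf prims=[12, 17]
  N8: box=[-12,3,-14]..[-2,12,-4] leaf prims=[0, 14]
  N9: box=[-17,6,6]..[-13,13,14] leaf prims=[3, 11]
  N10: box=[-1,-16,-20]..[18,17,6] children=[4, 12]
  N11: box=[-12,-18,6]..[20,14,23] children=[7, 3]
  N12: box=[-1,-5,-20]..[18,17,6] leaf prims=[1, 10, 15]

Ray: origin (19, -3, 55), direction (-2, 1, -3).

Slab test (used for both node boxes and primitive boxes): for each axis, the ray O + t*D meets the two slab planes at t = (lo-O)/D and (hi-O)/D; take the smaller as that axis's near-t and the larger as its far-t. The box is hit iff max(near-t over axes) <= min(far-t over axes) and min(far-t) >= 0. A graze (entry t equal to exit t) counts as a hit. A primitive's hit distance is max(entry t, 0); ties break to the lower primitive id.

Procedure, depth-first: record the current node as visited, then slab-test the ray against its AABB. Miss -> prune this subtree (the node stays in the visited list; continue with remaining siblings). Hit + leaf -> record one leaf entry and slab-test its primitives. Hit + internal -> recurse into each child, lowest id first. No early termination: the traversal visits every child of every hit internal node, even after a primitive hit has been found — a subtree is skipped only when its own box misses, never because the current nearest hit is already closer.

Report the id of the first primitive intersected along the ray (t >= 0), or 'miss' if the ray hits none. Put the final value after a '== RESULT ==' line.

Trace the traversal:
N0 x:[-1/2,19] y:[-15,20] z:[32/3,25] -> hit [32/3,19], descend [5, 6, 10, 11]
  N5 x:[21/2,19] y:[-5,15] z:[58/3,73/3] -> miss, prune
  N6 x:[15,18] y:[3,16] z:[40/3,49/3] -> hit [15,16], descend [2, 9]
    N2 x:[15,18] y:[3,8] z:[40/3,16] -> miss, prune
    N9 x:[16,18] y:[9,16] z:[41/3,49/3] -> hit [16,16] leaf, test {P3@t=16, P11(miss)}
  N10 x:[1/2,10] y:[-13,20] z:[49/3,25] -> miss, prune
  N11 x:[-1/2,31/2] y:[-15,17] z:[32/3,49/3] -> hit [32/3,31/2], descend [3, 7]
    N3 x:[-1/2,10] y:[-15,17] z:[32/3,49/3] -> miss, prune
    N7 x:[8,31/2] y:[-12,-8] z:[34/3,46/3] -> miss, prune

Visited [0, 5, 6, 2, 9, 10, 11, 3, 7]. Tests: 9 box, 1 leaf. Nearest: P3.

== RESULT ==
3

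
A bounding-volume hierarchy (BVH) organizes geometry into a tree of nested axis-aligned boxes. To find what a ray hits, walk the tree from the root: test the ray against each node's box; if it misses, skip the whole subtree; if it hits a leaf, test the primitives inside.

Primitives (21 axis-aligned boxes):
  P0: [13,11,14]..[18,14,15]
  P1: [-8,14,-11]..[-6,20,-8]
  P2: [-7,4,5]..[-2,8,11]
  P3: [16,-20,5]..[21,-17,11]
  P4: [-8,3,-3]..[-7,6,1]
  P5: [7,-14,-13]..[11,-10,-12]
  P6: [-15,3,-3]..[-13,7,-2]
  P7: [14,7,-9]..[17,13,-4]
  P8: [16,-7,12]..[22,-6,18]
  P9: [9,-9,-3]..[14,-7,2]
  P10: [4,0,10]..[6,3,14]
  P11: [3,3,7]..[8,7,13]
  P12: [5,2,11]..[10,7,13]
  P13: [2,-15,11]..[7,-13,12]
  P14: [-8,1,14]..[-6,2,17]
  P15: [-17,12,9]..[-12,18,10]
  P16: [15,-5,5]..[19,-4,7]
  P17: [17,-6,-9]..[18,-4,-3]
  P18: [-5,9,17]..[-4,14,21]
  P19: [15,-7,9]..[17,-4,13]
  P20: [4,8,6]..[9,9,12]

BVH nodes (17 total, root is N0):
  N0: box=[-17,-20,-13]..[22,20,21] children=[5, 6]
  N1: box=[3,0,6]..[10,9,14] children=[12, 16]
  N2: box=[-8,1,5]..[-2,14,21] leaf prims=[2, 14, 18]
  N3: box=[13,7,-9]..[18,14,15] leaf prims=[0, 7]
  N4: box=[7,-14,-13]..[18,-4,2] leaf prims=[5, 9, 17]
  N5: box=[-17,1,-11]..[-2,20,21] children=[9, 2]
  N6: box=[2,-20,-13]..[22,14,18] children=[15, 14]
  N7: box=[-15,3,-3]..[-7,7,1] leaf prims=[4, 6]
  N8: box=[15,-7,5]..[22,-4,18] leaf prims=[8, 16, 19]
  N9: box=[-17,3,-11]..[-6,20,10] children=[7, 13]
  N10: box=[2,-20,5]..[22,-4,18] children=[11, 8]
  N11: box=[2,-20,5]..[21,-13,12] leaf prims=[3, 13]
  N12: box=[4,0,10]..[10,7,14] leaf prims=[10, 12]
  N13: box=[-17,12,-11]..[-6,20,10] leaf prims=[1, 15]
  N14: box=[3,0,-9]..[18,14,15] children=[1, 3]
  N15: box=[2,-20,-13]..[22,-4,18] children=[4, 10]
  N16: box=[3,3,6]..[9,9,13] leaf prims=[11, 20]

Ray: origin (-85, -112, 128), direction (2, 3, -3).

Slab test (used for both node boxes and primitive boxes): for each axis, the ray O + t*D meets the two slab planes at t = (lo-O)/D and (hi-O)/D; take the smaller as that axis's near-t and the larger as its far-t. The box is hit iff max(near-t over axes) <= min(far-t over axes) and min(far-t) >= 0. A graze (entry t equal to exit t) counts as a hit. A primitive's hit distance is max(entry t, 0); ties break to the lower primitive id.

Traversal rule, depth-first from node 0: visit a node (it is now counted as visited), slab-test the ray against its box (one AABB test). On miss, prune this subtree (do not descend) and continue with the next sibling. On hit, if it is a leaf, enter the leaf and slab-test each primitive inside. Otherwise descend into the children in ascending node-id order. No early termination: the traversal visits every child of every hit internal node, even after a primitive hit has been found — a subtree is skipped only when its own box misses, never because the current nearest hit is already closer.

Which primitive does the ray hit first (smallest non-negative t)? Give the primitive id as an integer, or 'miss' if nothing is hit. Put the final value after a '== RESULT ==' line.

Trace the traversal:
N0 x:[34,107/2] y:[92/3,44] z:[107/3,47] -> hit [107/3,44], descend [5, 6]
  N5 x:[34,83/2] y:[113/3,44] z:[107/3,139/3] -> hit [113/3,83/2], descend [2, 9]
    N2 x:[77/2,83/2] y:[113/3,42] z:[107/3,41] -> hit [77/2,41] leaf, test {P2@t=39, P14(miss), P18(miss)}
    N9 x:[34,79/2] y:[115/3,44] z:[118/3,139/3] -> hit [118/3,79/2], descend [7, 13]
      N7 x:[35,39] y:[115/3,119/3] z:[127/3,131/3] -> miss, prune
      N13 x:[34,79/2] y:[124/3,44] z:[118/3,139/3] -> miss, prune
  N6 x:[87/2,107/2] y:[92/3,42] z:[110/3,47] -> miss, prune

Summary -> nodes [0, 5, 2, 9, 7, 13, 6]; box-tests=7; leaf-entries=1; first=P2

== RESULT ==
2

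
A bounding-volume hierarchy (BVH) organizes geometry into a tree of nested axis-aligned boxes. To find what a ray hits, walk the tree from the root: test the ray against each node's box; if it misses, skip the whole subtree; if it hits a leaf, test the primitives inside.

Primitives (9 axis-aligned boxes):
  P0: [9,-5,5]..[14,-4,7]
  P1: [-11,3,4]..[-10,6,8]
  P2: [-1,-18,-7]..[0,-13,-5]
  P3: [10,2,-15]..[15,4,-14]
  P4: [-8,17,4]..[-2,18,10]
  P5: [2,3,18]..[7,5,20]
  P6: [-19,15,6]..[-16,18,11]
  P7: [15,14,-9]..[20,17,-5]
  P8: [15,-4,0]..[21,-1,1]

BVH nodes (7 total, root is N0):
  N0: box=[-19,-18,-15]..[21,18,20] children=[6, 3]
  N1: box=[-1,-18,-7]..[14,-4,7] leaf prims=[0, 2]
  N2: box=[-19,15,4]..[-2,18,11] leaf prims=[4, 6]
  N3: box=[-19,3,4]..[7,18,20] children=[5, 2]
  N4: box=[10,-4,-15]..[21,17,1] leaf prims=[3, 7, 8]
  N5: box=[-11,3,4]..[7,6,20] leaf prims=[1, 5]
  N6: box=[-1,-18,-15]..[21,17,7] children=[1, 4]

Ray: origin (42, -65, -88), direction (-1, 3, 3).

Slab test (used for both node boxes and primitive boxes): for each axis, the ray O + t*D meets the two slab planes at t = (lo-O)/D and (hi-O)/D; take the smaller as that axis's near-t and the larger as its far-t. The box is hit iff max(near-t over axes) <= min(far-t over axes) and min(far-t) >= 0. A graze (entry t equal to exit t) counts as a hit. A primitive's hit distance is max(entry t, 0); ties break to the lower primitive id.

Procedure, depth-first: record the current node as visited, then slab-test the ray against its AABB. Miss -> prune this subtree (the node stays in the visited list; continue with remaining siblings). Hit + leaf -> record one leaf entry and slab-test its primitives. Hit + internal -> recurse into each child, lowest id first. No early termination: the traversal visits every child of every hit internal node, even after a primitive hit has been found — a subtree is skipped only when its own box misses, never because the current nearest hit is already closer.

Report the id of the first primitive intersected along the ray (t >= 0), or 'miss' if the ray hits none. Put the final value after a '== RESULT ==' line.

Trace the traversal:
N0 x:[21,61] y:[47/3,83/3] z:[73/3,36] -> hit [73/3,83/3], descend [3, 6]
  N3 x:[35,61] y:[68/3,83/3] z:[92/3,36] -> miss, prune
  N6 x:[21,43] y:[47/3,82/3] z:[73/3,95/3] -> hit [73/3,82/3], descend [1, 4]
    N1 x:[28,43] y:[47/3,61/3] z:[27,95/3] -> miss, prune
    N4 x:[21,32] y:[61/3,82/3] z:[73/3,89/3] -> hit [73/3,82/3] leaf, test {P3(miss), P7@t=79/3, P8(miss)}

Visited [0, 3, 6, 1, 4]. Tests: 5 box, 1 leaf. Nearest: P7.

== RESULT ==
7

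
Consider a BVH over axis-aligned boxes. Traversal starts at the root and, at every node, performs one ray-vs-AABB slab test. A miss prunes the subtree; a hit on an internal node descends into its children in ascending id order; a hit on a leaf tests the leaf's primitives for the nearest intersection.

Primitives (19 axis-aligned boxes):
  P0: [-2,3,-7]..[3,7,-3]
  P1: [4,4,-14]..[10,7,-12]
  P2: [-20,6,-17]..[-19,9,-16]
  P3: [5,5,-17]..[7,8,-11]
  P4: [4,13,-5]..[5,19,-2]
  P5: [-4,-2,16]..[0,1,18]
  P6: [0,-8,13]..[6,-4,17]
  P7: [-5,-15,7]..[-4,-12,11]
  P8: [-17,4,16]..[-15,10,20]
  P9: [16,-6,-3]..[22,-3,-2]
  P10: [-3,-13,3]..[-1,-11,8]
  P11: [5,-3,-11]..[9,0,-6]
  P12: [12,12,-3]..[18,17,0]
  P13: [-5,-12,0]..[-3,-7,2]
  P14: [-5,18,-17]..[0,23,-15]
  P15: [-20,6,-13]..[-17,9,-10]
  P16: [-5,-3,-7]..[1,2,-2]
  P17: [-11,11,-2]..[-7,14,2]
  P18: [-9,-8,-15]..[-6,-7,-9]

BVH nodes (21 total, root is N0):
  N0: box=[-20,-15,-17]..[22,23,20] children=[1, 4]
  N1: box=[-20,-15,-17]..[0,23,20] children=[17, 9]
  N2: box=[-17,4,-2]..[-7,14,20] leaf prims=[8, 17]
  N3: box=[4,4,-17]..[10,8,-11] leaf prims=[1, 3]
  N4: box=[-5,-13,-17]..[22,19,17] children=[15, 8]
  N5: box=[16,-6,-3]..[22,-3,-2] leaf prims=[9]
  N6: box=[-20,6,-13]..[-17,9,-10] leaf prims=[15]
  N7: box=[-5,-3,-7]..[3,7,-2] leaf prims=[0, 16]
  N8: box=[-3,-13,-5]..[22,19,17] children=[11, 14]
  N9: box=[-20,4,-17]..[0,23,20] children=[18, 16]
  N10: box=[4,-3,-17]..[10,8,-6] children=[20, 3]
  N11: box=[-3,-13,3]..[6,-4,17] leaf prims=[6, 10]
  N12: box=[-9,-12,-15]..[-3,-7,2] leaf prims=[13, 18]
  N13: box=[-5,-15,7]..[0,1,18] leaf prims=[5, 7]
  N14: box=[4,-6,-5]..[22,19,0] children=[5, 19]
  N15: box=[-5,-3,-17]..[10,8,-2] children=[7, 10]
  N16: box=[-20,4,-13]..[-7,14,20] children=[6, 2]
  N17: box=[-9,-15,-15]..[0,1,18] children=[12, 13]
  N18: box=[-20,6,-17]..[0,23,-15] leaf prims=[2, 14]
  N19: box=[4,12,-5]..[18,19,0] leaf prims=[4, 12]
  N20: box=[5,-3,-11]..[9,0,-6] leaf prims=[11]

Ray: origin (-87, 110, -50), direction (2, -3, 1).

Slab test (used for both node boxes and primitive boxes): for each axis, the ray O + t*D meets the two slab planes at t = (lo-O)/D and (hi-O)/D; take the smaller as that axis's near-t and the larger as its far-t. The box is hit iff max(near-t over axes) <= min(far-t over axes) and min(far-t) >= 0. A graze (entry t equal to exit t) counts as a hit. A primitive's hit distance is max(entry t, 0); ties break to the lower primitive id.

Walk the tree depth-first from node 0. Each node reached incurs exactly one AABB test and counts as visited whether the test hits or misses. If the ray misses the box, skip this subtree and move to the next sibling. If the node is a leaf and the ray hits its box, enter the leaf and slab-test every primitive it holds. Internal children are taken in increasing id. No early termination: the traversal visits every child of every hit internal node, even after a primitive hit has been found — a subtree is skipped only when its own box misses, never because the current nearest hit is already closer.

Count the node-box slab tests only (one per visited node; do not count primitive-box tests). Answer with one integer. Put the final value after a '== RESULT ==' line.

Walk:
N0 x:[67/2,109/2] y:[29,125/3] z:[33,70] -> hit [67/2,125/3], descend [1, 4]
  N1 x:[67/2,87/2] y:[29,125/3] z:[33,70] -> hit [67/2,125/3], descend [9, 17]
    N9 x:[67/2,87/2] y:[29,106/3] z:[33,70] -> hit [67/2,106/3], descend [16, 18]
      N16 x:[67/2,40] y:[32,106/3] z:[37,70] -> miss, prune
      N18 x:[67/2,87/2] y:[29,104/3] z:[33,35] -> hit [67/2,104/3] leaf, test {P2@t=101/3, P14(miss)}
    N17 x:[39,87/2] y:[109/3,125/3] z:[35,68] -> hit [39,125/3], descend [12, 13]
      N12 x:[39,42] y:[39,122/3] z:[35,52] -> hit [39,122/3] leaf, test {P13(miss), P18@t=39}
      N13 x:[41,87/2] y:[109/3,125/3] z:[57,68] -> miss, prune
  N4 x:[41,109/2] y:[91/3,41] z:[33,67] -> hit [41,41], descend [8, 15]
    N8 x:[42,109/2] y:[91/3,41] z:[45,67] -> miss, prune
    N15 x:[41,97/2] y:[34,113/3] z:[33,48] -> miss, prune

Summary -> nodes [0, 1, 9, 16, 18, 17, 12, 13, 4, 8, 15]; box-tests=11; leaf-entries=2; first=P2

== RESULT ==
11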